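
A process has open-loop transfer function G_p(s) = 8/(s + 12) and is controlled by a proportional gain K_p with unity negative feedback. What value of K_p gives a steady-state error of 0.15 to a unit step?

Steady-state error for a unit step on this type-0 loop is 1/(1 + K_p·G_p(0)).
G_p(0) = 0.6667. Require 1/(1 + K_p·0.6667) = 0.15, so 1 + 0.6667·K_p = 6.667.
K_p = (6.667 − 1)/0.6667 = 8.5.

K_p = 8.5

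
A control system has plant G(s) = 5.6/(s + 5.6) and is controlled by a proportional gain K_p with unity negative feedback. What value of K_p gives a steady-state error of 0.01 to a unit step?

The loop is type 0, so e_ss(step) = 1/(1 + K_pos) with K_pos = K_p·G(0).
G(0) = 1. Require 1/(1 + K_p·1) = 0.01, so 1 + 1·K_p = 100.
K_p = (100 − 1)/1 = 99.

K_p = 99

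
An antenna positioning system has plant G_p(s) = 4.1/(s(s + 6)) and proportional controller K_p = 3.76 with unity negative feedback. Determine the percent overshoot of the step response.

2.42%

Closed-loop characteristic equation: s² + 6s + 15.42 = 0, so ω_n = 3.926 rad/s and ζ = 6/(2·3.926) = 0.7641.
%OS = 100·exp(−πζ/√(1−ζ²)) = 100·exp(−π·0.7641/√0.4162) = 2.42%.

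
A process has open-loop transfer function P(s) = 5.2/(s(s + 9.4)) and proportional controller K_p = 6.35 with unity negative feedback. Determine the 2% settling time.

T_s ≈ 0.851 s

Closed-loop characteristic equation: s² + 9.4s + 33.02 = 0, so ω_n = 5.746 rad/s and ζ = 9.4/(2·5.746) = 0.8179.
2% settling time T_s ≈ 4/(ζω_n) = 4/4.7 = 0.851 s.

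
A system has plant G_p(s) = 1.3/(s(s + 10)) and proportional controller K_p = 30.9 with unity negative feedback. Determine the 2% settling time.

Closed-loop characteristic equation: s² + 10s + 40.17 = 0, so ω_n = 6.338 rad/s and ζ = 10/(2·6.338) = 0.7889.
2% settling time T_s ≈ 4/(ζω_n) = 4/5 = 0.8 s.

T_s ≈ 0.8 s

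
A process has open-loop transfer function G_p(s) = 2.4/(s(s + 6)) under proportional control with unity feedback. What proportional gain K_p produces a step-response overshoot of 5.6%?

From %OS = 100·exp(−πζ/√(1−ζ²)) = 5.6%, ζ = −ln(0.056)/√(π²+ln²(0.056)) = 0.6761.
Characteristic equation s² + 6s + 2.4K_p = 0 gives ζ = 6/(2√(2.4K_p)).
Setting ζ = 0.6761: √(2.4K_p) = 6/(2·0.6761) = 4.437, so K_p = 19.69/2.4 = 8.2.

K_p = 8.2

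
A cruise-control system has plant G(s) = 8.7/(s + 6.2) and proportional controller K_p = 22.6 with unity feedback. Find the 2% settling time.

T_s ≈ 0.0197 s

Closed-loop transfer function: T(s) = K_p·G(s)/(1 + K_p·G(s)) = 196.6/(s + 6.2 + 196.6) = 196.6/(s + 202.8).
Time constant τ = 1/202.8 = 0.00493 s, so the 2% settling time is about 4τ = 0.0197 s.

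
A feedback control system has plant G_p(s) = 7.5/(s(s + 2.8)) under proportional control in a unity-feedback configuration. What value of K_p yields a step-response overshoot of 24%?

K_p = 1.53

From %OS = 100·exp(−πζ/√(1−ζ²)) = 24%, ζ = −ln(0.24)/√(π²+ln²(0.24)) = 0.4136.
Characteristic equation s² + 2.8s + 7.5K_p = 0 gives ζ = 2.8/(2√(7.5K_p)).
Setting ζ = 0.4136: √(7.5K_p) = 2.8/(2·0.4136) = 3.385, so K_p = 11.46/7.5 = 1.53.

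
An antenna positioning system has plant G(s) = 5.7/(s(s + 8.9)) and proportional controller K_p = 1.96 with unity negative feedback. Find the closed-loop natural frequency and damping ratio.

With unity feedback the closed-loop characteristic equation is s² + 8.9s + 1.96·5.7 = s² + 8.9s + 11.17 = 0.
So ω_n² = 11.17 ⇒ ω_n = 3.342 rad/s, and ζ = 8.9/(2ω_n) = 1.33.

ω_n = 3.34 rad/s, ζ = 1.33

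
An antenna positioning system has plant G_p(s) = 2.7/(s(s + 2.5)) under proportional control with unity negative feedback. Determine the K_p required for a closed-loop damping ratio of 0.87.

Closed-loop characteristic equation: s² + 2.5s + K_p·2.7 = 0.
So ω_n = √(2.7K_p) and 2ζω_n = 2.5, giving ζ = 2.5/(2√(2.7K_p)).
Setting ζ = 0.87: √(2.7K_p) = 2.5/(2·0.87) = 1.437, so K_p = 2.064/2.7 = 0.765.

K_p = 0.765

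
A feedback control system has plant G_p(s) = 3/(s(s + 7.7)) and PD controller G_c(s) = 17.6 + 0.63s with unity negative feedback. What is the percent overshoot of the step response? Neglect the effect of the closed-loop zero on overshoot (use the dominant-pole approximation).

Forward path: (17.6 + 0.63s)·3/(s(s+7.7)). The closed-loop characteristic equation is s² + (7.7 + 3·0.63)s + 3·17.6 = 0.
That is s² + 9.59s + 52.8 = 0, so ω_n = 7.266 rad/s and ζ = 9.59/(2·7.266) = 0.6599.
%OS = 100·exp(−πζ/√(1−ζ²)) = 6.33%.

6.33%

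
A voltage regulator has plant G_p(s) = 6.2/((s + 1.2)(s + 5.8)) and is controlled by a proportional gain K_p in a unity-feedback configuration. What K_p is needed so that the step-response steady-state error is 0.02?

For a type-0 loop with proportional control, e_ss = 1/(1 + K_p·G_p(0)).
G_p(0) = 0.8908. Require 1/(1 + K_p·0.8908) = 0.02, so 1 + 0.8908·K_p = 50.
K_p = (50 − 1)/0.8908 = 55.

K_p = 55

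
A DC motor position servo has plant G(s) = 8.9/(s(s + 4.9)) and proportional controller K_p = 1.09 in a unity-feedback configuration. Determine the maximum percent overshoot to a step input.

1.83%

From 1 + K_pG(s) = 0: s² + 4.9s + 9.701 = 0 ⇒ ω_n = 3.115, ζ = 0.7866.
%OS = 100·exp(−πζ/√(1−ζ²)) = 100·exp(−π·0.7866/√0.3812) = 1.83%.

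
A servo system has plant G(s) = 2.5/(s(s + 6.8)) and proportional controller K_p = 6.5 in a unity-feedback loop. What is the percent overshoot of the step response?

0.721%

Closed-loop characteristic equation: s² + 6.8s + 16.25 = 0, so ω_n = 4.031 rad/s and ζ = 6.8/(2·4.031) = 0.8434.
%OS = 100·exp(−πζ/√(1−ζ²)) = 100·exp(−π·0.8434/√0.2886) = 0.721%.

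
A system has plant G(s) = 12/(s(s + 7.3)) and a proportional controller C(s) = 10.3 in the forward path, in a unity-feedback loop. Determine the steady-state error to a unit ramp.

0.0591

The loop has one pole at the origin (type 1). Velocity error constant K_v = lim_{s→0} s·C(s)G(s) = 10.3·12/7.3 = 16.93.
Steady-state error to a unit ramp: e_ss = 1/K_v = 0.0591.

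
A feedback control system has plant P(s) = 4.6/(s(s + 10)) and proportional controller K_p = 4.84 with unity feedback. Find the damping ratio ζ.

The closed-loop denominator is s(s+10) + 4.84·4.6 = s² + 10s + 22.26.
Matching s² + 2ζω_n s + ω_n²: ω_n = √22.26 = 4.718 rad/s and 2ζω_n = 10, so ζ = 10/(2·4.718) = 1.06.

ζ = 1.06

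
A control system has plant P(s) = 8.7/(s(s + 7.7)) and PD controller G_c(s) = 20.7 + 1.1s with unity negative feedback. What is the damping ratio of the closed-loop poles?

Forward path: (20.7 + 1.1s)·8.7/(s(s+7.7)). The closed-loop characteristic equation is s² + (7.7 + 8.7·1.1)s + 8.7·20.7 = 0.
That is s² + 17.27s + 180.1 = 0, so ω_n = 13.42 rad/s and ζ = 17.27/(2·13.42) = 0.6435.

ζ = 0.643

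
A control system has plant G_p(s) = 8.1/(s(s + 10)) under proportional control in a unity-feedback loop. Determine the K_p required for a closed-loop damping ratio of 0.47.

K_p = 14

Closed-loop characteristic equation: s² + 10s + K_p·8.1 = 0.
So ω_n = √(8.1K_p) and 2ζω_n = 10, giving ζ = 10/(2√(8.1K_p)).
Setting ζ = 0.47: √(8.1K_p) = 10/(2·0.47) = 10.64, so K_p = 113.2/8.1 = 14.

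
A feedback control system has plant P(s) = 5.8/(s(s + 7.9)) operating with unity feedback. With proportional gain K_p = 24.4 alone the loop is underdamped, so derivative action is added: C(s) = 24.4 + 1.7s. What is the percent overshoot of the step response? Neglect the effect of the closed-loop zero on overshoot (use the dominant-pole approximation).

Forward path: (24.4 + 1.7s)·5.8/(s(s+7.9)). The closed-loop characteristic equation is s² + (7.9 + 5.8·1.7)s + 5.8·24.4 = 0.
That is s² + 17.76s + 141.5 = 0, so ω_n = 11.9 rad/s and ζ = 17.76/(2·11.9) = 0.7465.
%OS = 100·exp(−πζ/√(1−ζ²)) = 2.95%.

2.95%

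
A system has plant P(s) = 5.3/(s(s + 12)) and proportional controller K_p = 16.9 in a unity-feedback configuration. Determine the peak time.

Closed-loop characteristic equation: s² + 12s + 89.57 = 0, so ω_n = 9.464 rad/s and ζ = 12/(2·9.464) = 0.634.
Damped frequency ω_d = ω_n√(1−ζ²) = 7.319 rad/s, so peak time T_p = π/ω_d = 0.429 s.

T_p = 0.429 s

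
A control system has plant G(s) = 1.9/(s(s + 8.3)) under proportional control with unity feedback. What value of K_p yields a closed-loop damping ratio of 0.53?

Closed-loop characteristic equation: s² + 8.3s + K_p·1.9 = 0.
So ω_n = √(1.9K_p) and 2ζω_n = 8.3, giving ζ = 8.3/(2√(1.9K_p)).
Setting ζ = 0.53: √(1.9K_p) = 8.3/(2·0.53) = 7.83, so K_p = 61.31/1.9 = 32.3.

K_p = 32.3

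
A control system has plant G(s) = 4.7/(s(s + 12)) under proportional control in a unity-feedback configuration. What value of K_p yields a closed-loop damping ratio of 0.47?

K_p = 34.7

Closed-loop characteristic equation: s² + 12s + K_p·4.7 = 0.
So ω_n = √(4.7K_p) and 2ζω_n = 12, giving ζ = 12/(2√(4.7K_p)).
Setting ζ = 0.47: √(4.7K_p) = 12/(2·0.47) = 12.77, so K_p = 163/4.7 = 34.7.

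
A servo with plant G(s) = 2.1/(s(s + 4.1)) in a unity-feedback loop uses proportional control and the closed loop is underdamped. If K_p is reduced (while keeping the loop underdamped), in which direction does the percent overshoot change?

decrease

ζ = 4.1/(2√(2.1K_p)) rises as K_p falls; higher damping means less overshoot.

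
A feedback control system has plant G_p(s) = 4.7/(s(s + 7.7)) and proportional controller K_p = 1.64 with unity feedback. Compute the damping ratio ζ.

ζ = 1.39

1 + K_p·G_p(s) = 0 gives s² + 7.7s + 7.708 = 0.
So ω_n² = 7.708 ⇒ ω_n = 2.776 rad/s, and ζ = 7.7/(2ω_n) = 1.39.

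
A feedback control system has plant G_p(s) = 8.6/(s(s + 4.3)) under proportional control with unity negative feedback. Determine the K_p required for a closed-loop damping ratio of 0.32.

K_p = 5.25

Closed-loop characteristic equation: s² + 4.3s + K_p·8.6 = 0.
So ω_n = √(8.6K_p) and 2ζω_n = 4.3, giving ζ = 4.3/(2√(8.6K_p)).
Setting ζ = 0.32: √(8.6K_p) = 4.3/(2·0.32) = 6.719, so K_p = 45.14/8.6 = 5.25.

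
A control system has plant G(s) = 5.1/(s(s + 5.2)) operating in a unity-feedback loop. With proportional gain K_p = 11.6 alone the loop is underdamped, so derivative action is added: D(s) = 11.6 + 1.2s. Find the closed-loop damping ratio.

Forward path: (11.6 + 1.2s)·5.1/(s(s+5.2)). The closed-loop characteristic equation is s² + (5.2 + 5.1·1.2)s + 5.1·11.6 = 0.
That is s² + 11.32s + 59.16 = 0, so ω_n = 7.692 rad/s and ζ = 11.32/(2·7.692) = 0.7359.

ζ = 0.736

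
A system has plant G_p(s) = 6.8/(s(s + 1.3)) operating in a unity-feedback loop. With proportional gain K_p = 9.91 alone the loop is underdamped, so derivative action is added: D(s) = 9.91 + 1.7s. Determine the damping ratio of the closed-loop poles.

ζ = 0.783

Forward path: (9.91 + 1.7s)·6.8/(s(s+1.3)). The closed-loop characteristic equation is s² + (1.3 + 6.8·1.7)s + 6.8·9.91 = 0.
That is s² + 12.86s + 67.39 = 0, so ω_n = 8.209 rad/s and ζ = 12.86/(2·8.209) = 0.7833.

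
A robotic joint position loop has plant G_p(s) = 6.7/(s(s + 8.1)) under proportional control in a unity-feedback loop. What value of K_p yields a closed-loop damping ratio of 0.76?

K_p = 4.24

Closed-loop characteristic equation: s² + 8.1s + K_p·6.7 = 0.
So ω_n = √(6.7K_p) and 2ζω_n = 8.1, giving ζ = 8.1/(2√(6.7K_p)).
Setting ζ = 0.76: √(6.7K_p) = 8.1/(2·0.76) = 5.329, so K_p = 28.4/6.7 = 4.24.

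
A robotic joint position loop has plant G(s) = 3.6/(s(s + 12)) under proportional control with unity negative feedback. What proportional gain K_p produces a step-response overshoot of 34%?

K_p = 94.8

From %OS = 100·exp(−πζ/√(1−ζ²)) = 34%, ζ = −ln(0.34)/√(π²+ln²(0.34)) = 0.3248.
Characteristic equation s² + 12s + 3.6K_p = 0 gives ζ = 12/(2√(3.6K_p)).
Setting ζ = 0.3248: √(3.6K_p) = 12/(2·0.3248) = 18.47, so K_p = 341.3/3.6 = 94.8.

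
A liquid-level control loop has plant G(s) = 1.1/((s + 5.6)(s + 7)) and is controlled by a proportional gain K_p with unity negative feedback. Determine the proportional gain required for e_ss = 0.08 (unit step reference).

K_p = 410

The loop is type 0, so e_ss(step) = 1/(1 + K_pos) with K_pos = K_p·G(0).
G(0) = 0.02806. Require 1/(1 + K_p·0.02806) = 0.08, so 1 + 0.02806·K_p = 12.5.
K_p = (12.5 − 1)/0.02806 = 410.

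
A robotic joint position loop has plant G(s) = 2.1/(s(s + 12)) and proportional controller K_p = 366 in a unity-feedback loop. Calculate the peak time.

T_p = 0.116 s

Closed-loop characteristic equation: s² + 12s + 768.6 = 0, so ω_n = 27.72 rad/s and ζ = 12/(2·27.72) = 0.2164.
Damped frequency ω_d = ω_n√(1−ζ²) = 27.07 rad/s, so peak time T_p = π/ω_d = 0.116 s.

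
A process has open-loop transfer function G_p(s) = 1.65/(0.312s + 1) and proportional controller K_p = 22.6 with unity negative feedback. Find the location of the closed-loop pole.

Closed loop: T(s) = K_p·G_p/(1+K_p·G_p) = 37.29/(0.312s + 1 + 37.29), with pole at s = −(1 + 37.29)/0.312 = −122.7.

s = -122.7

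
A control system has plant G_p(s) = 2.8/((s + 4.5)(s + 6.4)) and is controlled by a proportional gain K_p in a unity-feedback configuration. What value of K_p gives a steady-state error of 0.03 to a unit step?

K_p = 333

For a type-0 loop with proportional control, e_ss = 1/(1 + K_p·G_p(0)).
G_p(0) = 0.09722. Require 1/(1 + K_p·0.09722) = 0.03, so 1 + 0.09722·K_p = 33.33.
K_p = (33.33 − 1)/0.09722 = 333.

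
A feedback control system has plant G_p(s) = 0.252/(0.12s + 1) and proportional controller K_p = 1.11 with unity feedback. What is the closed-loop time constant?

Closed loop: T(s) = K_p·G_p/(1+K_p·G_p) = 0.2797/(0.12s + 1 + 0.2797), with pole at s = −(1 + 0.2797)/0.12 = −10.66.
Closed-loop time constant τ = 1/10.66 = 0.0938 s.

τ = 0.0938 s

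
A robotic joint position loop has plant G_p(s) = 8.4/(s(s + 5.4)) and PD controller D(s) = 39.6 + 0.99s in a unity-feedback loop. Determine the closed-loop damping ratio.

Forward path: (39.6 + 0.99s)·8.4/(s(s+5.4)). The closed-loop characteristic equation is s² + (5.4 + 8.4·0.99)s + 8.4·39.6 = 0.
That is s² + 13.72s + 332.6 = 0, so ω_n = 18.24 rad/s and ζ = 13.72/(2·18.24) = 0.376.

ζ = 0.376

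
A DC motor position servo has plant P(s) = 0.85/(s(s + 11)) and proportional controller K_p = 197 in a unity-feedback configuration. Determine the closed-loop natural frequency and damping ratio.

ω_n = 12.9 rad/s, ζ = 0.425

The closed-loop denominator is s(s+11) + 197·0.85 = s² + 11s + 167.4.
Matching s² + 2ζω_n s + ω_n²: ω_n = √167.4 = 12.94 rad/s and 2ζω_n = 11, so ζ = 11/(2·12.94) = 0.425.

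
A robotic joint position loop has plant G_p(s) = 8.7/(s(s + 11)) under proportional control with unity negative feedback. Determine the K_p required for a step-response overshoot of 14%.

K_p = 12.4

From %OS = 100·exp(−πζ/√(1−ζ²)) = 14%, ζ = −ln(0.14)/√(π²+ln²(0.14)) = 0.5305.
Characteristic equation s² + 11s + 8.7K_p = 0 gives ζ = 11/(2√(8.7K_p)).
Setting ζ = 0.5305: √(8.7K_p) = 11/(2·0.5305) = 10.37, so K_p = 107.5/8.7 = 12.4.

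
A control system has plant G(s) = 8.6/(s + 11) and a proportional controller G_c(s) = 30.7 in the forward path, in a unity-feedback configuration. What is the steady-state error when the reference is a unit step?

0.04

The loop is type 0. Static position error constant K_pos = G_c(0)·G(0) = 30.7·0.7818 = 24.
Steady-state error to a unit step: e_ss = 1/(1+K_pos) = 1/25 = 0.04.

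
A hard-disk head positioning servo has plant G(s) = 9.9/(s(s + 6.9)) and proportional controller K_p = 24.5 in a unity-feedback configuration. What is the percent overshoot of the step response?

49%

The closed-loop denominator s² + 6.9s + 242.6 gives ω_n = √242.6 = 15.57 and ζ = 6.9/(2ω_n) = 0.2215.
%OS = 100·exp(−πζ/√(1−ζ²)) = 100·exp(−π·0.2215/√0.9509) = 49%.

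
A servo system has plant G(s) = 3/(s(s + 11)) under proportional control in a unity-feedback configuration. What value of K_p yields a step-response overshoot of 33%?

From %OS = 100·exp(−πζ/√(1−ζ²)) = 33%, ζ = −ln(0.33)/√(π²+ln²(0.33)) = 0.3328.
Characteristic equation s² + 11s + 3K_p = 0 gives ζ = 11/(2√(3K_p)).
Setting ζ = 0.3328: √(3K_p) = 11/(2·0.3328) = 16.53, so K_p = 273.1/3 = 91.

K_p = 91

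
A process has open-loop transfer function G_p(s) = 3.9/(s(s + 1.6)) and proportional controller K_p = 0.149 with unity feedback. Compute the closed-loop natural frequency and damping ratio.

1 + K_p·G_p(s) = 0 gives s² + 1.6s + 0.5811 = 0.
So ω_n² = 0.5811 ⇒ ω_n = 0.7623 rad/s, and ζ = 1.6/(2ω_n) = 1.05.

ω_n = 0.762 rad/s, ζ = 1.05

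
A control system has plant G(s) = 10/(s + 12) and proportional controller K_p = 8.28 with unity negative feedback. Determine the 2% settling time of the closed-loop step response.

Closed-loop transfer function: T(s) = K_p·G(s)/(1 + K_p·G(s)) = 82.8/(s + 12 + 82.8) = 82.8/(s + 94.8).
Time constant τ = 1/94.8 = 0.01055 s, so the 2% settling time is about 4τ = 0.0422 s.

T_s ≈ 0.0422 s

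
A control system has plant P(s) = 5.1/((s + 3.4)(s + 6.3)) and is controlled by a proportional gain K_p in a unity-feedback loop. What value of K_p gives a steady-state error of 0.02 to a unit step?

The loop is type 0, so e_ss(step) = 1/(1 + K_pos) with K_pos = K_p·P(0).
P(0) = 0.2381. Require 1/(1 + K_p·0.2381) = 0.02, so 1 + 0.2381·K_p = 50.
K_p = (50 − 1)/0.2381 = 206.

K_p = 206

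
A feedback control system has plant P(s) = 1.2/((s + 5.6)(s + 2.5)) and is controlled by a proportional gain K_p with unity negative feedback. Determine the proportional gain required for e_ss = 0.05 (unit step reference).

For a type-0 loop with proportional control, e_ss = 1/(1 + K_p·P(0)).
P(0) = 0.08571. Require 1/(1 + K_p·0.08571) = 0.05, so 1 + 0.08571·K_p = 20.
K_p = (20 − 1)/0.08571 = 222.

K_p = 222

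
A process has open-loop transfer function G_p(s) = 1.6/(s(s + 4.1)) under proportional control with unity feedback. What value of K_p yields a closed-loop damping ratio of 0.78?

K_p = 4.32

Closed-loop characteristic equation: s² + 4.1s + K_p·1.6 = 0.
So ω_n = √(1.6K_p) and 2ζω_n = 4.1, giving ζ = 4.1/(2√(1.6K_p)).
Setting ζ = 0.78: √(1.6K_p) = 4.1/(2·0.78) = 2.628, so K_p = 6.907/1.6 = 4.32.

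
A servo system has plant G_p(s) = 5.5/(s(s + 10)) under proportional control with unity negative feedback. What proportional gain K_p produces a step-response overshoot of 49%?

From %OS = 100·exp(−πζ/√(1−ζ²)) = 49%, ζ = −ln(0.49)/√(π²+ln²(0.49)) = 0.2214.
Characteristic equation s² + 10s + 5.5K_p = 0 gives ζ = 10/(2√(5.5K_p)).
Setting ζ = 0.2214: √(5.5K_p) = 10/(2·0.2214) = 22.58, so K_p = 509.9/5.5 = 92.7.

K_p = 92.7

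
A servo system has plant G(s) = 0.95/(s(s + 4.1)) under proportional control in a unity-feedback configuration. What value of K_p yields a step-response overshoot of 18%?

K_p = 19.3

From %OS = 100·exp(−πζ/√(1−ζ²)) = 18%, ζ = −ln(0.18)/√(π²+ln²(0.18)) = 0.4791.
Characteristic equation s² + 4.1s + 0.95K_p = 0 gives ζ = 4.1/(2√(0.95K_p)).
Setting ζ = 0.4791: √(0.95K_p) = 4.1/(2·0.4791) = 4.279, so K_p = 18.31/0.95 = 19.3.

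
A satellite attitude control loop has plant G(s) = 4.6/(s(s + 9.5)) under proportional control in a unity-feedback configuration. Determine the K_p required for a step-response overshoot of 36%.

From %OS = 100·exp(−πζ/√(1−ζ²)) = 36%, ζ = −ln(0.36)/√(π²+ln²(0.36)) = 0.3093.
Characteristic equation s² + 9.5s + 4.6K_p = 0 gives ζ = 9.5/(2√(4.6K_p)).
Setting ζ = 0.3093: √(4.6K_p) = 9.5/(2·0.3093) = 15.36, so K_p = 235.9/4.6 = 51.3.

K_p = 51.3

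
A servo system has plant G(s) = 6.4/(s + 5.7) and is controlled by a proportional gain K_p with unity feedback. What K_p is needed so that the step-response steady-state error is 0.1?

K_p = 8.02

For a type-0 loop with proportional control, e_ss = 1/(1 + K_p·G(0)).
G(0) = 1.123. Require 1/(1 + K_p·1.123) = 0.1, so 1 + 1.123·K_p = 10.
K_p = (10 − 1)/1.123 = 8.02.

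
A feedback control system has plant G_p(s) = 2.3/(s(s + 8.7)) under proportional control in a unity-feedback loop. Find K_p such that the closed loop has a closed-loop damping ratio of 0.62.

Closed-loop characteristic equation: s² + 8.7s + K_p·2.3 = 0.
So ω_n = √(2.3K_p) and 2ζω_n = 8.7, giving ζ = 8.7/(2√(2.3K_p)).
Setting ζ = 0.62: √(2.3K_p) = 8.7/(2·0.62) = 7.016, so K_p = 49.23/2.3 = 21.4.

K_p = 21.4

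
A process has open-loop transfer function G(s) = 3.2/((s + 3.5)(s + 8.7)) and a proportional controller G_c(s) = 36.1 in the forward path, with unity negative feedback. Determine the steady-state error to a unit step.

The loop is type 0. Static position error constant K_pos = G_c(0)·G(0) = 36.1·0.1051 = 3.794.
Steady-state error to a unit step: e_ss = 1/(1+K_pos) = 1/4.794 = 0.209.

0.209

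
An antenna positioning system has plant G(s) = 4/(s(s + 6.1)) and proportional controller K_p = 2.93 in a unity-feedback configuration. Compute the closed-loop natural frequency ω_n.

The closed-loop denominator is s(s+6.1) + 2.93·4 = s² + 6.1s + 11.72.
So ω_n² = 11.72 ⇒ ω_n = 3.423 rad/s, and ζ = 6.1/(2ω_n) = 0.891.

ω_n = 3.42 rad/s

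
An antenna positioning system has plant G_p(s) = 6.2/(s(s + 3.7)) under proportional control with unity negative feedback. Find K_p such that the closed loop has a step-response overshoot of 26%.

From %OS = 100·exp(−πζ/√(1−ζ²)) = 26%, ζ = −ln(0.26)/√(π²+ln²(0.26)) = 0.3941.
Characteristic equation s² + 3.7s + 6.2K_p = 0 gives ζ = 3.7/(2√(6.2K_p)).
Setting ζ = 0.3941: √(6.2K_p) = 3.7/(2·0.3941) = 4.694, so K_p = 22.04/6.2 = 3.55.

K_p = 3.55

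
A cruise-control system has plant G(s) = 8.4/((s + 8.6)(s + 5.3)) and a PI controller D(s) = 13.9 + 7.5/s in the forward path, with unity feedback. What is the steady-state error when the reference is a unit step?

The open loop D(s)G(s) has a pole at the origin (type 1), so the static position error constant is infinite and e_ss = 1/(1+∞) = 0.

0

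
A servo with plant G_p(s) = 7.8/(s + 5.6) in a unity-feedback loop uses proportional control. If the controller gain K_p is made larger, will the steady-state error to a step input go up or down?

decrease

e_ss = 1/(1 + K_p·G_p(0)); a larger K_p raises the denominator, so e_ss decreases.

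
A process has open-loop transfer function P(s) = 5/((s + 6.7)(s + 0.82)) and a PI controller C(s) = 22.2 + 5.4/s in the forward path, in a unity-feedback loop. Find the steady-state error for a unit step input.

The open loop C(s)P(s) has a pole at the origin (type 1), so the static position error constant is infinite and e_ss = 1/(1+∞) = 0.

0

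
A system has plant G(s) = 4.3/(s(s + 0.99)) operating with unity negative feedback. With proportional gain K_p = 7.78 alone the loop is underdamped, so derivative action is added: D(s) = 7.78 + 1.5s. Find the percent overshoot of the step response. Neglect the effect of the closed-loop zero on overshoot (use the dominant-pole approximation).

Forward path: (7.78 + 1.5s)·4.3/(s(s+0.99)). The closed-loop characteristic equation is s² + (0.99 + 4.3·1.5)s + 4.3·7.78 = 0.
That is s² + 7.44s + 33.45 = 0, so ω_n = 5.784 rad/s and ζ = 7.44/(2·5.784) = 0.6432.
%OS = 100·exp(−πζ/√(1−ζ²)) = 7.15%.

7.15%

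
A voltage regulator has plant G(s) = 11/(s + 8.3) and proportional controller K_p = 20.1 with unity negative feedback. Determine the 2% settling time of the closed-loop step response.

Closed-loop transfer function: T(s) = K_p·G(s)/(1 + K_p·G(s)) = 221.1/(s + 8.3 + 221.1) = 221.1/(s + 229.4).
Time constant τ = 1/229.4 = 0.004359 s, so the 2% settling time is about 4τ = 0.0174 s.

T_s ≈ 0.0174 s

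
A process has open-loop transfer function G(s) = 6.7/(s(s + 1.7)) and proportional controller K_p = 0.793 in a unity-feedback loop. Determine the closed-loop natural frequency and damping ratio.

ω_n = 2.31 rad/s, ζ = 0.369

With unity feedback the closed-loop characteristic equation is s² + 1.7s + 0.793·6.7 = s² + 1.7s + 5.313 = 0.
Matching s² + 2ζω_n s + ω_n²: ω_n = √5.313 = 2.305 rad/s and 2ζω_n = 1.7, so ζ = 1.7/(2·2.305) = 0.369.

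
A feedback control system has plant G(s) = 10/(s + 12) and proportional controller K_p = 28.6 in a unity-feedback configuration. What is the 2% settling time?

T_s ≈ 0.0134 s

Closed-loop transfer function: T(s) = K_p·G(s)/(1 + K_p·G(s)) = 286/(s + 12 + 286) = 286/(s + 298).
Time constant τ = 1/298 = 0.003356 s, so the 2% settling time is about 4τ = 0.0134 s.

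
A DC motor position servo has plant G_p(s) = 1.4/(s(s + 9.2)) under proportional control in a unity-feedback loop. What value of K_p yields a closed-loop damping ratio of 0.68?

K_p = 32.7

Closed-loop characteristic equation: s² + 9.2s + K_p·1.4 = 0.
So ω_n = √(1.4K_p) and 2ζω_n = 9.2, giving ζ = 9.2/(2√(1.4K_p)).
Setting ζ = 0.68: √(1.4K_p) = 9.2/(2·0.68) = 6.765, so K_p = 45.76/1.4 = 32.7.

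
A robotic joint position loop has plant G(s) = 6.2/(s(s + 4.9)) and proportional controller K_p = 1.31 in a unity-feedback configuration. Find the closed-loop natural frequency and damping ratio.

ω_n = 2.85 rad/s, ζ = 0.86

1 + K_p·G(s) = 0 gives s² + 4.9s + 8.122 = 0.
Matching s² + 2ζω_n s + ω_n²: ω_n = √8.122 = 2.85 rad/s and 2ζω_n = 4.9, so ζ = 4.9/(2·2.85) = 0.86.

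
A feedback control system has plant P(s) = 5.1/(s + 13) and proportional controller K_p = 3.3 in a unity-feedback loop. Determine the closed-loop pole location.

s = -29.83

Closed-loop transfer function: T(s) = K_p·P(s)/(1 + K_p·P(s)) = 16.83/(s + 13 + 16.83) = 16.83/(s + 29.83).
The closed-loop pole is at s = −29.83.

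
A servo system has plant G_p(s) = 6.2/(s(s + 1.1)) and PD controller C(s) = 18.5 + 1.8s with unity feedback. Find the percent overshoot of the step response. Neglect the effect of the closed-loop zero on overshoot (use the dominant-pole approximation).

Forward path: (18.5 + 1.8s)·6.2/(s(s+1.1)). The closed-loop characteristic equation is s² + (1.1 + 6.2·1.8)s + 6.2·18.5 = 0.
That is s² + 12.26s + 114.7 = 0, so ω_n = 10.71 rad/s and ζ = 12.26/(2·10.71) = 0.5724.
%OS = 100·exp(−πζ/√(1−ζ²)) = 11.2%.

11.2%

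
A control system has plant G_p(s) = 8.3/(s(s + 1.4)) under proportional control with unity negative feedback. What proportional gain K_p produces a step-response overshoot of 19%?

From %OS = 100·exp(−πζ/√(1−ζ²)) = 19%, ζ = −ln(0.19)/√(π²+ln²(0.19)) = 0.4673.
Characteristic equation s² + 1.4s + 8.3K_p = 0 gives ζ = 1.4/(2√(8.3K_p)).
Setting ζ = 0.4673: √(8.3K_p) = 1.4/(2·0.4673) = 1.498, so K_p = 2.243/8.3 = 0.27.

K_p = 0.27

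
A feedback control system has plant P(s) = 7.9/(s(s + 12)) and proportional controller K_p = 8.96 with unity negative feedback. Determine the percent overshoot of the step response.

The closed-loop denominator s² + 12s + 70.78 gives ω_n = √70.78 = 8.413 and ζ = 12/(2ω_n) = 0.7132.
%OS = 100·exp(−πζ/√(1−ζ²)) = 100·exp(−π·0.7132/√0.4914) = 4.09%.

4.09%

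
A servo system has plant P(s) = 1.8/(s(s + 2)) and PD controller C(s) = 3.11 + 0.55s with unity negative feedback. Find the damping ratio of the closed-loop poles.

ζ = 0.632

Forward path: (3.11 + 0.55s)·1.8/(s(s+2)). The closed-loop characteristic equation is s² + (2 + 1.8·0.55)s + 1.8·3.11 = 0.
That is s² + 2.99s + 5.598 = 0, so ω_n = 2.366 rad/s and ζ = 2.99/(2·2.366) = 0.6319.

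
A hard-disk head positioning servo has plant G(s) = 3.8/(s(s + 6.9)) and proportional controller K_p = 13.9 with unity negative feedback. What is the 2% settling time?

T_s ≈ 1.16 s

Closed-loop characteristic equation: s² + 6.9s + 52.82 = 0, so ω_n = 7.268 rad/s and ζ = 6.9/(2·7.268) = 0.4747.
2% settling time T_s ≈ 4/(ζω_n) = 4/3.45 = 1.16 s.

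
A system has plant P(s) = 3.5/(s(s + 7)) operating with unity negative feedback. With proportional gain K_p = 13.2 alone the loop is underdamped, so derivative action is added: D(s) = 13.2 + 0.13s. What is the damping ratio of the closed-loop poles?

ζ = 0.548

Forward path: (13.2 + 0.13s)·3.5/(s(s+7)). The closed-loop characteristic equation is s² + (7 + 3.5·0.13)s + 3.5·13.2 = 0.
That is s² + 7.455s + 46.2 = 0, so ω_n = 6.797 rad/s and ζ = 7.455/(2·6.797) = 0.5484.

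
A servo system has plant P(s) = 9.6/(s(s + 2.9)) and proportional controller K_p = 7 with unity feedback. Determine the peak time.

T_p = 0.389 s

From 1 + K_pP(s) = 0: s² + 2.9s + 67.2 = 0 ⇒ ω_n = 8.198, ζ = 0.1769.
Damped frequency ω_d = ω_n√(1−ζ²) = 8.068 rad/s, so peak time T_p = π/ω_d = 0.389 s.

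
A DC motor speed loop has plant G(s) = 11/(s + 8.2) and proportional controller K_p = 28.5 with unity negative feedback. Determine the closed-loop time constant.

Closed-loop transfer function: T(s) = K_p·G(s)/(1 + K_p·G(s)) = 313.5/(s + 8.2 + 313.5) = 313.5/(s + 321.7).
Time constant τ = 1/321.7 = 0.00311 s.

τ = 0.00311 s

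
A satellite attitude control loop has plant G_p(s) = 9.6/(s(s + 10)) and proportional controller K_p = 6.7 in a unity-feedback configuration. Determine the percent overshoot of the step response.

The closed-loop denominator s² + 10s + 64.32 gives ω_n = √64.32 = 8.02 and ζ = 10/(2ω_n) = 0.6234.
%OS = 100·exp(−πζ/√(1−ζ²)) = 100·exp(−π·0.6234/√0.6113) = 8.17%.

8.17%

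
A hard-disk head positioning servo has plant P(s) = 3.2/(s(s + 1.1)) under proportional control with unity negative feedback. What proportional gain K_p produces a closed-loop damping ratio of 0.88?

Closed-loop characteristic equation: s² + 1.1s + K_p·3.2 = 0.
So ω_n = √(3.2K_p) and 2ζω_n = 1.1, giving ζ = 1.1/(2√(3.2K_p)).
Setting ζ = 0.88: √(3.2K_p) = 1.1/(2·0.88) = 0.625, so K_p = 0.3906/3.2 = 0.122.

K_p = 0.122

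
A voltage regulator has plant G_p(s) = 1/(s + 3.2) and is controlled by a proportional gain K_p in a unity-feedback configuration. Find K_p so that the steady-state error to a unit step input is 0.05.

K_p = 60.8

For a type-0 loop with proportional control, e_ss = 1/(1 + K_p·G_p(0)).
G_p(0) = 0.3125. Require 1/(1 + K_p·0.3125) = 0.05, so 1 + 0.3125·K_p = 20.
K_p = (20 − 1)/0.3125 = 60.8.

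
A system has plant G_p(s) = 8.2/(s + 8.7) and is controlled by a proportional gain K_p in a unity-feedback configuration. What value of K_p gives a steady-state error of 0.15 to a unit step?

K_p = 6.01

Steady-state error for a unit step on this type-0 loop is 1/(1 + K_p·G_p(0)).
G_p(0) = 0.9425. Require 1/(1 + K_p·0.9425) = 0.15, so 1 + 0.9425·K_p = 6.667.
K_p = (6.667 − 1)/0.9425 = 6.01.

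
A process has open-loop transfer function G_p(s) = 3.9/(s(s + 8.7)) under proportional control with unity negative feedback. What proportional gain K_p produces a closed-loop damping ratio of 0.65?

Closed-loop characteristic equation: s² + 8.7s + K_p·3.9 = 0.
So ω_n = √(3.9K_p) and 2ζω_n = 8.7, giving ζ = 8.7/(2√(3.9K_p)).
Setting ζ = 0.65: √(3.9K_p) = 8.7/(2·0.65) = 6.692, so K_p = 44.79/3.9 = 11.5.

K_p = 11.5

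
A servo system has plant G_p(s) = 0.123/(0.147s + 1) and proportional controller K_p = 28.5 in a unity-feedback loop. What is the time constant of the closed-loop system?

τ = 0.0326 s

Closed loop: T(s) = K_p·G_p/(1+K_p·G_p) = 3.506/(0.147s + 1 + 3.506), with pole at s = −(1 + 3.506)/0.147 = −30.65.
Closed-loop time constant τ = 1/30.65 = 0.0326 s.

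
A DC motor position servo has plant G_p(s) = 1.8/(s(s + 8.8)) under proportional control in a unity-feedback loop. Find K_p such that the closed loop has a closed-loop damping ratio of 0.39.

K_p = 70.7

Closed-loop characteristic equation: s² + 8.8s + K_p·1.8 = 0.
So ω_n = √(1.8K_p) and 2ζω_n = 8.8, giving ζ = 8.8/(2√(1.8K_p)).
Setting ζ = 0.39: √(1.8K_p) = 8.8/(2·0.39) = 11.28, so K_p = 127.3/1.8 = 70.7.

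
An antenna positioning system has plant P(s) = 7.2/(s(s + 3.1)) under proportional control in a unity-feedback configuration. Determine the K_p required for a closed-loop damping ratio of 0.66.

K_p = 0.766

Closed-loop characteristic equation: s² + 3.1s + K_p·7.2 = 0.
So ω_n = √(7.2K_p) and 2ζω_n = 3.1, giving ζ = 3.1/(2√(7.2K_p)).
Setting ζ = 0.66: √(7.2K_p) = 3.1/(2·0.66) = 2.348, so K_p = 5.515/7.2 = 0.766.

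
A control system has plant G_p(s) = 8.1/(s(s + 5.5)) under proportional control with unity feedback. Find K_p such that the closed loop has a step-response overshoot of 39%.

From %OS = 100·exp(−πζ/√(1−ζ²)) = 39%, ζ = −ln(0.39)/√(π²+ln²(0.39)) = 0.2871.
Characteristic equation s² + 5.5s + 8.1K_p = 0 gives ζ = 5.5/(2√(8.1K_p)).
Setting ζ = 0.2871: √(8.1K_p) = 5.5/(2·0.2871) = 9.578, so K_p = 91.75/8.1 = 11.3.

K_p = 11.3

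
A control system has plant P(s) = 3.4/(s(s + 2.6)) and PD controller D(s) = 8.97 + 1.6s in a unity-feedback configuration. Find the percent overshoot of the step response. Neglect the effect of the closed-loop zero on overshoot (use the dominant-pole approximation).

3.56%

Forward path: (8.97 + 1.6s)·3.4/(s(s+2.6)). The closed-loop characteristic equation is s² + (2.6 + 3.4·1.6)s + 3.4·8.97 = 0.
That is s² + 8.04s + 30.5 = 0, so ω_n = 5.522 rad/s and ζ = 8.04/(2·5.522) = 0.7279.
%OS = 100·exp(−πζ/√(1−ζ²)) = 3.56%.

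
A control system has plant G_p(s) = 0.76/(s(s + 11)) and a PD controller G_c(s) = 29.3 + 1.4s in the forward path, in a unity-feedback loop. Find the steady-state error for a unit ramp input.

The loop has one pole at the origin (type 1). Velocity error constant K_v = lim_{s→0} s·G_c(s)G_p(s) = 29.3·0.76/11 = 2.024.
Steady-state error to a unit ramp: e_ss = 1/K_v = 0.494.

0.494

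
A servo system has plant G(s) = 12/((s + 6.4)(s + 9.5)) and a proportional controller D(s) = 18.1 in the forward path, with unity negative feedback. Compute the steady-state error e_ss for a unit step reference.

0.219

The loop is type 0. Static position error constant K_pos = D(0)·G(0) = 18.1·0.1974 = 3.572.
Steady-state error to a unit step: e_ss = 1/(1+K_pos) = 1/4.572 = 0.219.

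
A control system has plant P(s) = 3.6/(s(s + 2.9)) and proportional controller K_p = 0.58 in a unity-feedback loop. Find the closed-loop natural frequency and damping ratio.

1 + K_p·P(s) = 0 gives s² + 2.9s + 2.088 = 0.
Matching s² + 2ζω_n s + ω_n²: ω_n = √2.088 = 1.445 rad/s and 2ζω_n = 2.9, so ζ = 2.9/(2·1.445) = 1.

ω_n = 1.44 rad/s, ζ = 1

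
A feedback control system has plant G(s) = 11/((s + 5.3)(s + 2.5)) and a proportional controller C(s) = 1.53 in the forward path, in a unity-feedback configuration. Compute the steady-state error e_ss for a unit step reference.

0.44

The loop is type 0. Static position error constant K_pos = C(0)·G(0) = 1.53·0.8302 = 1.27.
Steady-state error to a unit step: e_ss = 1/(1+K_pos) = 1/2.27 = 0.44.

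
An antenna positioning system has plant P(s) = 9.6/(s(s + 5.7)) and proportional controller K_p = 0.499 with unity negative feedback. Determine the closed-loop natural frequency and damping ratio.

1 + K_p·P(s) = 0 gives s² + 5.7s + 4.79 = 0.
Matching s² + 2ζω_n s + ω_n²: ω_n = √4.79 = 2.189 rad/s and 2ζω_n = 5.7, so ζ = 5.7/(2·2.189) = 1.3.

ω_n = 2.19 rad/s, ζ = 1.3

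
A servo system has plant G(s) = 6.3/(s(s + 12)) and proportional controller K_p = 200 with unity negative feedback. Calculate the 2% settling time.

T_s ≈ 0.667 s

Closed-loop characteristic equation: s² + 12s + 1260 = 0, so ω_n = 35.5 rad/s and ζ = 12/(2·35.5) = 0.169.
2% settling time T_s ≈ 4/(ζω_n) = 4/6 = 0.667 s.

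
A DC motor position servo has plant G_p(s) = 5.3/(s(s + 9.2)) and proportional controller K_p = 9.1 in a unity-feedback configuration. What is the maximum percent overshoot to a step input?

6.22%

Closed-loop characteristic equation: s² + 9.2s + 48.23 = 0, so ω_n = 6.945 rad/s and ζ = 9.2/(2·6.945) = 0.6624.
%OS = 100·exp(−πζ/√(1−ζ²)) = 100·exp(−π·0.6624/√0.5613) = 6.22%.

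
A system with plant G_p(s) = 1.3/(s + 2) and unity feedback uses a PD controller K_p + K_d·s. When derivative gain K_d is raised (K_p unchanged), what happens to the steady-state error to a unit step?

At s = 0 the derivative term contributes nothing: C(0) = K_p regardless of K_d, so K_pos = K_p·G_p(0) and e_ss are unchanged.

unchanged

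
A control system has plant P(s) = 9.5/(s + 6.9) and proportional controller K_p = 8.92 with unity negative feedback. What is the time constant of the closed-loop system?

τ = 0.0109 s

Closed-loop transfer function: T(s) = K_p·P(s)/(1 + K_p·P(s)) = 84.74/(s + 6.9 + 84.74) = 84.74/(s + 91.64).
Time constant τ = 1/91.64 = 0.0109 s.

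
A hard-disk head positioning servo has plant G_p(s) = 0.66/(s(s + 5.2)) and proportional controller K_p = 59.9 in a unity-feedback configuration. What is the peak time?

The closed-loop denominator s² + 5.2s + 39.53 gives ω_n = √39.53 = 6.288 and ζ = 5.2/(2ω_n) = 0.4135.
Damped frequency ω_d = ω_n√(1−ζ²) = 5.725 rad/s, so peak time T_p = π/ω_d = 0.549 s.

T_p = 0.549 s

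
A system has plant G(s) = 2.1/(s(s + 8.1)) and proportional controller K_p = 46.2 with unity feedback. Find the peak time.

From 1 + K_pG(s) = 0: s² + 8.1s + 97.02 = 0 ⇒ ω_n = 9.85, ζ = 0.4112.
Damped frequency ω_d = ω_n√(1−ζ²) = 8.979 rad/s, so peak time T_p = π/ω_d = 0.35 s.

T_p = 0.35 s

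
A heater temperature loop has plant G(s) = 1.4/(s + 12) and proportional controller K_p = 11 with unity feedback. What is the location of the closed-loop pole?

s = -27.4

Closed-loop transfer function: T(s) = K_p·G(s)/(1 + K_p·G(s)) = 15.4/(s + 12 + 15.4) = 15.4/(s + 27.4).
The closed-loop pole is at s = −27.4.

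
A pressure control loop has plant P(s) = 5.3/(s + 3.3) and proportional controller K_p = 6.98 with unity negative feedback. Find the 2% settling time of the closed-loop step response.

Closed-loop transfer function: T(s) = K_p·P(s)/(1 + K_p·P(s)) = 36.99/(s + 3.3 + 36.99) = 36.99/(s + 40.29).
Time constant τ = 1/40.29 = 0.02482 s, so the 2% settling time is about 4τ = 0.0993 s.

T_s ≈ 0.0993 s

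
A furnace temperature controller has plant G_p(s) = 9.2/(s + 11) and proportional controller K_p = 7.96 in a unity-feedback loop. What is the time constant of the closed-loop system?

τ = 0.0119 s

Closed-loop transfer function: T(s) = K_p·G_p(s)/(1 + K_p·G_p(s)) = 73.23/(s + 11 + 73.23) = 73.23/(s + 84.23).
Time constant τ = 1/84.23 = 0.0119 s.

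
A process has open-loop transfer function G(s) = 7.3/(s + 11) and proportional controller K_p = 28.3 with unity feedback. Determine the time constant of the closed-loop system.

Closed-loop transfer function: T(s) = K_p·G(s)/(1 + K_p·G(s)) = 206.6/(s + 11 + 206.6) = 206.6/(s + 217.6).
Time constant τ = 1/217.6 = 0.0046 s.

τ = 0.0046 s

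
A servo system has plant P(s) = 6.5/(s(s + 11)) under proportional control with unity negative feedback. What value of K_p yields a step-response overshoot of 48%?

From %OS = 100·exp(−πζ/√(1−ζ²)) = 48%, ζ = −ln(0.48)/√(π²+ln²(0.48)) = 0.2275.
Characteristic equation s² + 11s + 6.5K_p = 0 gives ζ = 11/(2√(6.5K_p)).
Setting ζ = 0.2275: √(6.5K_p) = 11/(2·0.2275) = 24.18, so K_p = 584.5/6.5 = 89.9.

K_p = 89.9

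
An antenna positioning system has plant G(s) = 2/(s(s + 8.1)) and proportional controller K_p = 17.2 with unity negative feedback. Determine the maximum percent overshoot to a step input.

The closed-loop denominator s² + 8.1s + 34.4 gives ω_n = √34.4 = 5.865 and ζ = 8.1/(2ω_n) = 0.6905.
%OS = 100·exp(−πζ/√(1−ζ²)) = 100·exp(−π·0.6905/√0.5232) = 4.98%.

4.98%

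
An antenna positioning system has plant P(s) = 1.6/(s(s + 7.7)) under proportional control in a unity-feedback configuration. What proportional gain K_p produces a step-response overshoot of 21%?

K_p = 46.8

From %OS = 100·exp(−πζ/√(1−ζ²)) = 21%, ζ = −ln(0.21)/√(π²+ln²(0.21)) = 0.4449.
Characteristic equation s² + 7.7s + 1.6K_p = 0 gives ζ = 7.7/(2√(1.6K_p)).
Setting ζ = 0.4449: √(1.6K_p) = 7.7/(2·0.4449) = 8.654, so K_p = 74.89/1.6 = 46.8.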